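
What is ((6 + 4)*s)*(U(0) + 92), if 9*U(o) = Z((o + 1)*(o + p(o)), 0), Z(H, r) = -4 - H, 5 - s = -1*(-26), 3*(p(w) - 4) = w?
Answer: -57400/3 ≈ -19133.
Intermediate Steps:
p(w) = 4 + w/3
s = -21 (s = 5 - (-1)*(-26) = 5 - 1*26 = 5 - 26 = -21)
U(o) = -4/9 - (1 + o)*(4 + 4*o/3)/9 (U(o) = (-4 - (o + 1)*(o + (4 + o/3)))/9 = (-4 - (1 + o)*(4 + 4*o/3))/9 = -4/9 - (1 + o)*(4 + 4*o/3)/9)
((6 + 4)*s)*(U(0) + 92) = ((6 + 4)*(-21))*((-8/9 - 16/27*0 - 4/27*0²) + 92) = (10*(-21))*((-8/9 + 0 - 4/27*0) + 92) = -210*((-8/9 + 0 + 0) + 92) = -210*(-8/9 + 92) = -210*820/9 = -57400/3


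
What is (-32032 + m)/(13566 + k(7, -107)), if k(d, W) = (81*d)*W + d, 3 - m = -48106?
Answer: -16077/47096 ≈ -0.34137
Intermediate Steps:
m = 48109 (m = 3 - 1*(-48106) = 3 + 48106 = 48109)
k(d, W) = d + 81*W*d (k(d, W) = 81*W*d + d = d + 81*W*d)
(-32032 + m)/(13566 + k(7, -107)) = (-32032 + 48109)/(13566 + 7*(1 + 81*(-107))) = 16077/(13566 + 7*(1 - 8667)) = 16077/(13566 + 7*(-8666)) = 16077/(13566 - 60662) = 16077/(-47096) = 16077*(-1/47096) = -16077/47096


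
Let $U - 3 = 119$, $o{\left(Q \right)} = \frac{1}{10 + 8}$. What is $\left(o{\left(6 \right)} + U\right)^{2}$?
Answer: $\frac{4826809}{324} \approx 14898.0$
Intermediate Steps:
$o{\left(Q \right)} = \frac{1}{18}$
$U = 122$ ($U = 3 + 119 = 122$)
$\left(o{\left(6 \right)} + U\right)^{2} = \left(\frac{1}{18} + 122\right)^{2} = \left(\frac{2197}{18}\right)^{2} = \frac{4826809}{324}$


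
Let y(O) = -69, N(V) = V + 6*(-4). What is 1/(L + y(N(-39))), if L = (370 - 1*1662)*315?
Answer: -1/407049 ≈ -2.4567e-6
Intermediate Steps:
N(V) = -24 + V (N(V) = V - 24 = -24 + V)
L = -406980 (L = (370 - 1662)*315 = -1292*315 = -406980)
1/(L + y(N(-39))) = 1/(-406980 - 69) = 1/(-407049) = -1/407049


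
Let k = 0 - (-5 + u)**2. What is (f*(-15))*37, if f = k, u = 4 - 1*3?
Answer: 8880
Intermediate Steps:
u = 1 (u = 4 - 3 = 1)
k = -16 (k = 0 - (-5 + 1)**2 = 0 - 1*(-4)**2 = 0 - 1*16 = 0 - 16 = -16)
f = -16
(f*(-15))*37 = -16*(-15)*37 = 240*37 = 8880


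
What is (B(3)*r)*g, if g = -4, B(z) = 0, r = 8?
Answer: 0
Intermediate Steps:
(B(3)*r)*g = (0*8)*(-4) = 0*(-4) = 0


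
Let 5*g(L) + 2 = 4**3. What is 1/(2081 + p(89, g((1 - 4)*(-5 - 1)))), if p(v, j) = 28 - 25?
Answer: 1/2084 ≈ 0.00047985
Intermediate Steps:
g(L) = 62/5 (g(L) = -2/5 + (1/5)*4**3 = -2/5 + (1/5)*64 = -2/5 + 64/5 = 62/5)
p(v, j) = 3
1/(2081 + p(89, g((1 - 4)*(-5 - 1)))) = 1/(2081 + 3) = 1/2084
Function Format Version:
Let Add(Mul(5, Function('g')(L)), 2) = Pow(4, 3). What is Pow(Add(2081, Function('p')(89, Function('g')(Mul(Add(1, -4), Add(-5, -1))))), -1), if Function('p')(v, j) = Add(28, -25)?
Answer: Rational(1, 2084) ≈ 0.00047985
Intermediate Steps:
Function('g')(L) = Rational(62, 5) (Function('g')(L) = Add(Rational(-2, 5), Mul(Rational(1, 5), Pow(4, 3))) = Add(Rational(-2, 5), Mul(Rational(1, 5), 64)) = Add(Rational(-2, 5), Rational(64, 5)) = Rational(62, 5))
Function('p')(v, j) = 3
Pow(Add(2081, Function('p')(89, Function('g')(Mul(Add(1, -4), Add(-5, -1))))), -1) = Pow(Add(2081, 3), -1) = Pow(2084, -1) = Rational(1, 2084)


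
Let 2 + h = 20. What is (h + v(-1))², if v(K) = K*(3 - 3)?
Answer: 324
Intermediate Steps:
v(K) = 0 (v(K) = K*0 = 0)
h = 18 (h = -2 + 20 = 18)
(h + v(-1))² = (18 + 0)² = 18² = 324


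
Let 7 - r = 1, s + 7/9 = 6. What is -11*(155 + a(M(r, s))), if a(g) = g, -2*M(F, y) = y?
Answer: -30173/18 ≈ -1676.3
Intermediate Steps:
s = 47/9 (s = -7/9 + 6 = 47/9 ≈ 5.2222)
r = 6 (r = 7 - 1*1 = 7 - 1 = 6)
M(F, y) = -y/2
-11*(155 + a(M(r, s))) = -11*(155 - 1/2*47/9) = -11*(155 - 47/18) = -11*2743/18 = -30173/18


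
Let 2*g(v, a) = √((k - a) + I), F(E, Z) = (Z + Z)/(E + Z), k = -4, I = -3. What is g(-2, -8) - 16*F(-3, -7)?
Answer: -219/10 ≈ -21.900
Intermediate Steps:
F(E, Z) = 2*Z/(E + Z) (F(E, Z) = (2*Z)/(E + Z) = 2*Z/(E + Z))
g(v, a) = √(-7 - a)/2 (g(v, a) = √((-4 - a) - 3)/2 = √(-7 - a)/2)
g(-2, -8) - 16*F(-3, -7) = √(-7 - 1*(-8))/2 - 32*(-7)/(-3 - 7) = √(-7 + 8)/2 - 32*(-7)/(-10) = √1/2 - 32*(-7)*(-1)/10 = (½)*1 - 16*7/5 = ½ - 112/5 = -219/10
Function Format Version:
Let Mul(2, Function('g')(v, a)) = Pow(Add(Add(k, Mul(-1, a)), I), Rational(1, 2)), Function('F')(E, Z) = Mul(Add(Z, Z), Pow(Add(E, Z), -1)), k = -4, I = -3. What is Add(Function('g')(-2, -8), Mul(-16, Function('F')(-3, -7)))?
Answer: Rational(-219, 10) ≈ -21.900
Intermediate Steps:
Function('F')(E, Z) = Mul(2, Z, Pow(Add(E, Z), -1)) (Function('F')(E, Z) = Mul(Mul(2, Z), Pow(Add(E, Z), -1)) = Mul(2, Z, Pow(Add(E, Z), -1)))
Function('g')(v, a) = Mul(Rational(1, 2), Pow(Add(-7, Mul(-1, a)), Rational(1, 2))) (Function('g')(v, a) = Mul(Rational(1, 2), Pow(Add(Add(-4, Mul(-1, a)), -3), Rational(1, 2))) = Mul(Rational(1, 2), Pow(Add(-7, Mul(-1, a)), Rational(1, 2))))
Add(Function('g')(-2, -8), Mul(-16, Function('F')(-3, -7))) = Add(Mul(Rational(1, 2), Pow(Add(-7, Mul(-1, -8)), Rational(1, 2))), Mul(-16, Mul(2, -7, Pow(Add(-3, -7), -1)))) = Add(Mul(Rational(1, 2), Pow(Add(-7, 8), Rational(1, 2))), Mul(-16, Mul(2, -7, Pow(-10, -1)))) = Add(Mul(Rational(1, 2), Pow(1, Rational(1, 2))), Mul(-16, Mul(2, -7, Rational(-1, 10)))) = Add(Mul(Rational(1, 2), 1), Mul(-16, Rational(7, 5))) = Add(Rational(1, 2), Rational(-112, 5)) = Rational(-219, 10)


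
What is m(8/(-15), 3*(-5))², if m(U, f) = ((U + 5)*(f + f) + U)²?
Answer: 16583822760976/50625 ≈ 3.2758e+8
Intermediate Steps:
m(U, f) = (U + 2*f*(5 + U))² (m(U, f) = ((5 + U)*(2*f) + U)² = (2*f*(5 + U) + U)² = (U + 2*f*(5 + U))²)
m(8/(-15), 3*(-5))² = ((8/(-15) + 10*(3*(-5)) + 2*(8/(-15))*(3*(-5)))²)² = ((8*(-1/15) + 10*(-15) + 2*(8*(-1/15))*(-15))²)² = ((-8/15 - 150 + 2*(-8/15)*(-15))²)² = ((-8/15 - 150 + 16)²)² = ((-2018/15)²)² = (4072324/225)² = 16583822760976/50625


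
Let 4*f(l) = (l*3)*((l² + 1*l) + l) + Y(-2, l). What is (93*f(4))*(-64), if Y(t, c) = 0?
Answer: -428544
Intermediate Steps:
f(l) = 3*l*(l² + 2*l)/4 (f(l) = ((l*3)*((l² + 1*l) + l) + 0)/4 = ((3*l)*((l² + l) + l) + 0)/4 = ((3*l)*((l + l²) + l) + 0)/4 = ((3*l)*(l² + 2*l) + 0)/4 = (3*l*(l² + 2*l) + 0)/4 = (3*l*(l² + 2*l))/4 = 3*l*(l² + 2*l)/4)
(93*f(4))*(-64) = (93*((¾)*4²*(2 + 4)))*(-64) = (93*((¾)*16*6))*(-64) = (93*72)*(-64) = 6696*(-64) = -428544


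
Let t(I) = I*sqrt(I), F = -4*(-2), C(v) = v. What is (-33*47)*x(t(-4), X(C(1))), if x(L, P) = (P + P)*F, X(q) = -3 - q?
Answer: 99264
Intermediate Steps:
F = 8
t(I) = I**(3/2)
x(L, P) = 16*P (x(L, P) = (P + P)*8 = (2*P)*8 = 16*P)
(-33*47)*x(t(-4), X(C(1))) = (-33*47)*(16*(-3 - 1*1)) = -24816*(-3 - 1) = -24816*(-4) = -1551*(-64) = 99264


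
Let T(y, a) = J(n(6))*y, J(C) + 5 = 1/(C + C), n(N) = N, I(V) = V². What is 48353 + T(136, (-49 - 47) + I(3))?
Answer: 143053/3 ≈ 47684.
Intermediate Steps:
J(C) = -5 + 1/(2*C) (J(C) = -5 + 1/(C + C) = -5 + 1/(2*C))
T(y, a) = -59*y/12 (T(y, a) = (-5 + (½)/6)*y = (-5 + (½)*(⅙))*y = (-5 + 1/12)*y = -59*y/12)
48353 + T(136, (-49 - 47) + I(3)) = 48353 - 59/12*136 = 48353 - 2006/3 = 143053/3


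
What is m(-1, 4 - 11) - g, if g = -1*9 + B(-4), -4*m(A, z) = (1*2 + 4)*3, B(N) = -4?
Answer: 17/2 ≈ 8.5000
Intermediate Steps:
m(A, z) = -9/2 (m(A, z) = -(1*2 + 4)*3/4 = -(2 + 4)*3/4 = -3*3/2 = -¼*18 = -9/2)
g = -13 (g = -1*9 - 4 = -9 - 4 = -13)
m(-1, 4 - 11) - g = -9/2 - 1*(-13) = -9/2 + 13 = 17/2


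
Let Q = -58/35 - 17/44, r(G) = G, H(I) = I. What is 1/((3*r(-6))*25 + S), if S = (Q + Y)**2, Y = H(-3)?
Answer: -2371600/1006893711 ≈ -0.0023554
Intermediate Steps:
Y = -3
Q = -3147/1540 (Q = -58*1/35 - 17*1/44 = -58/35 - 17/44 = -3147/1540 ≈ -2.0435)
S = 60326289/2371600 (S = (-3147/1540 - 3)**2 = (-7767/1540)**2 = 60326289/2371600 ≈ 25.437)
1/((3*r(-6))*25 + S) = 1/((3*(-6))*25 + 60326289/2371600) = 1/(-18*25 + 60326289/2371600) = 1/(-450 + 60326289/2371600) = 1/(-1006893711/2371600) = -2371600/1006893711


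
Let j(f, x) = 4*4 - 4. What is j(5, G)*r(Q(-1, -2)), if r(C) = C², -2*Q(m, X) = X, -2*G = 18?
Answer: 12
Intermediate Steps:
G = -9 (G = -½*18 = -9)
j(f, x) = 12 (j(f, x) = 16 - 4 = 12)
Q(m, X) = -X/2
j(5, G)*r(Q(-1, -2)) = 12*(-½*(-2))² = 12*1² = 12*1 = 12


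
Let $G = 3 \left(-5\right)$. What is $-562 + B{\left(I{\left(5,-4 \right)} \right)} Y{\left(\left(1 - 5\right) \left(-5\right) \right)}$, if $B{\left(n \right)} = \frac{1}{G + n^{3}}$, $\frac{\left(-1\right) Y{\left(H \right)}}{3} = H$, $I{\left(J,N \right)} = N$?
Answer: $- \frac{44338}{79} \approx -561.24$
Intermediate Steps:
$Y{\left(H \right)} = - 3 H$
$G = -15$
$B{\left(n \right)} = \frac{1}{-15 + n^{3}}$
$-562 + B{\left(I{\left(5,-4 \right)} \right)} Y{\left(\left(1 - 5\right) \left(-5\right) \right)} = -562 + \frac{\left(-3\right) \left(1 - 5\right) \left(-5\right)}{-15 + \left(-4\right)^{3}} = -562 + \frac{\left(-3\right) \left(\left(-4\right) \left(-5\right)\right)}{-15 - 64} = -562 + \frac{\left(-3\right) 20}{-79} = -562 - - \frac{60}{79} = -562 + \frac{60}{79} = - \frac{44338}{79}$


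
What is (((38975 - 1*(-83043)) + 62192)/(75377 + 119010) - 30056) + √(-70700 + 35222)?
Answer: -5842311462/194387 + 9*I*√438 ≈ -30055.0 + 188.36*I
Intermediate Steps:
(((38975 - 1*(-83043)) + 62192)/(75377 + 119010) - 30056) + √(-70700 + 35222) = (((38975 + 83043) + 62192)/194387 - 30056) + √(-35478) = ((122018 + 62192)*(1/194387) - 30056) + 9*I*√438 = (184210*(1/194387) - 30056) + 9*I*√438 = (184210/194387 - 30056) + 9*I*√438 = -5842311462/194387 + 9*I*√438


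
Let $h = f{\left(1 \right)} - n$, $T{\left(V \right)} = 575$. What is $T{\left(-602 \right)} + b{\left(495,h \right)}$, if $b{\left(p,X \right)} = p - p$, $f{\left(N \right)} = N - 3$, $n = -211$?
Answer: $575$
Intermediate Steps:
$f{\left(N \right)} = -3 + N$
$h = 209$ ($h = \left(-3 + 1\right) - -211 = -2 + 211 = 209$)
$b{\left(p,X \right)} = 0$
$T{\left(-602 \right)} + b{\left(495,h \right)} = 575 + 0 = 575$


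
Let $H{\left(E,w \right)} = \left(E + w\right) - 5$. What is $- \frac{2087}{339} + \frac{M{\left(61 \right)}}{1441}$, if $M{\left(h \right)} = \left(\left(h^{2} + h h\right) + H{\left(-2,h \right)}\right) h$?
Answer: $\frac{152002417}{488499} \approx 311.16$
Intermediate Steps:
$H{\left(E,w \right)} = -5 + E + w$
$M{\left(h \right)} = h \left(-7 + h + 2 h^{2}\right)$ ($M{\left(h \right)} = \left(\left(h^{2} + h h\right) - \left(7 - h\right)\right) h = \left(\left(h^{2} + h^{2}\right) + \left(-7 + h\right)\right) h = \left(2 h^{2} + \left(-7 + h\right)\right) h = \left(-7 + h + 2 h^{2}\right) h = h \left(-7 + h + 2 h^{2}\right)$)
$- \frac{2087}{339} + \frac{M{\left(61 \right)}}{1441} = - \frac{2087}{339} + \frac{61 \left(-7 + 61 + 2 \cdot 61^{2}\right)}{1441} = \left(-2087\right) \frac{1}{339} + 61 \left(-7 + 61 + 2 \cdot 3721\right) \frac{1}{1441} = - \frac{2087}{339} + 61 \left(-7 + 61 + 7442\right) \frac{1}{1441} = - \frac{2087}{339} + 61 \cdot 7496 \cdot \frac{1}{1441} = - \frac{2087}{339} + 457256 \cdot \frac{1}{1441} = - \frac{2087}{339} + \frac{457256}{1441} = \frac{152002417}{488499}$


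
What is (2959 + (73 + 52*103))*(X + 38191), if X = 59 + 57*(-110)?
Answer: 268248240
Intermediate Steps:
X = -6211 (X = 59 - 6270 = -6211)
(2959 + (73 + 52*103))*(X + 38191) = (2959 + (73 + 52*103))*(-6211 + 38191) = (2959 + (73 + 5356))*31980 = (2959 + 5429)*31980 = 8388*31980 = 268248240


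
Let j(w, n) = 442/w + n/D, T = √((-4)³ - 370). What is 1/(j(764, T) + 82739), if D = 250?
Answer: 26950201468750/2229848310933871197 - 9120250*I*√434/15608938176537098379 ≈ 1.2086e-5 - 1.2172e-11*I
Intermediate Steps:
T = I*√434 (T = √(-64 - 370) = √(-434) = I*√434 ≈ 20.833*I)
j(w, n) = 442/w + n/250
1/(j(764, T) + 82739) = 1/((442/764 + (I*√434)/250) + 82739) = 1/((442*(1/764) + I*√434/250) + 82739) = 1/((221/382 + I*√434/250) + 82739) = 1/(31606519/382 + I*√434/250)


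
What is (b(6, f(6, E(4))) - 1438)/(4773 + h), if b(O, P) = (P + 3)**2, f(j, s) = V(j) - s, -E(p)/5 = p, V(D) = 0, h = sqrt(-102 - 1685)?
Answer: -4338657/22783316 + 909*I*sqrt(1787)/22783316 ≈ -0.19043 + 0.0016866*I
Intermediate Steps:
h = I*sqrt(1787) (h = sqrt(-1787) = I*sqrt(1787) ≈ 42.273*I)
E(p) = -5*p
f(j, s) = -s (f(j, s) = 0 - s = -s)
b(O, P) = (3 + P)**2
(b(6, f(6, E(4))) - 1438)/(4773 + h) = ((3 - (-5)*4)**2 - 1438)/(4773 + I*sqrt(1787)) = ((3 - 1*(-20))**2 - 1438)/(4773 + I*sqrt(1787)) = ((3 + 20)**2 - 1438)/(4773 + I*sqrt(1787)) = (23**2 - 1438)/(4773 + I*sqrt(1787)) = (529 - 1438)/(4773 + I*sqrt(1787)) = -909/(4773 + I*sqrt(1787))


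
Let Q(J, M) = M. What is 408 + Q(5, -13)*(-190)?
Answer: 2878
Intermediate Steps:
408 + Q(5, -13)*(-190) = 408 - 13*(-190) = 408 + 2470 = 2878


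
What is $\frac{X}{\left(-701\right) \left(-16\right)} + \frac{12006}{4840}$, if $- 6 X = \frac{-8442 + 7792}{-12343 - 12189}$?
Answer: $\frac{1238797996927}{499398905280} \approx 2.4806$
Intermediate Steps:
$X = - \frac{325}{73596}$ ($X = - \frac{\left(-8442 + 7792\right) \frac{1}{-12343 - 12189}}{6} = - \frac{\left(-650\right) \frac{1}{-24532}}{6} = - \frac{\left(-650\right) \left(- \frac{1}{24532}\right)}{6} = \left(- \frac{1}{6}\right) \frac{325}{12266} = - \frac{325}{73596} \approx -0.004416$)
$\frac{X}{\left(-701\right) \left(-16\right)} + \frac{12006}{4840} = - \frac{325}{73596 \left(\left(-701\right) \left(-16\right)\right)} + \frac{12006}{4840} = - \frac{325}{73596 \cdot 11216} + 12006 \cdot \frac{1}{4840} = \left(- \frac{325}{73596}\right) \frac{1}{11216} + \frac{6003}{2420} = - \frac{325}{825452736} + \frac{6003}{2420} = \frac{1238797996927}{499398905280}$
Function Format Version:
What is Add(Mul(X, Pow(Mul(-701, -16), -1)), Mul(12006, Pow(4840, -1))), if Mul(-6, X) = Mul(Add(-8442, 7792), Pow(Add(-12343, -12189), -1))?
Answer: Rational(1238797996927, 499398905280) ≈ 2.4806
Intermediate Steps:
X = Rational(-325, 73596) (X = Mul(Rational(-1, 6), Mul(Add(-8442, 7792), Pow(Add(-12343, -12189), -1))) = Mul(Rational(-1, 6), Mul(-650, Pow(-24532, -1))) = Mul(Rational(-1, 6), Mul(-650, Rational(-1, 24532))) = Mul(Rational(-1, 6), Rational(325, 12266)) = Rational(-325, 73596) ≈ -0.0044160)
Add(Mul(X, Pow(Mul(-701, -16), -1)), Mul(12006, Pow(4840, -1))) = Add(Mul(Rational(-325, 73596), Pow(Mul(-701, -16), -1)), Mul(12006, Pow(4840, -1))) = Add(Mul(Rational(-325, 73596), Pow(11216, -1)), Mul(12006, Rational(1, 4840))) = Add(Mul(Rational(-325, 73596), Rational(1, 11216)), Rational(6003, 2420)) = Add(Rational(-325, 825452736), Rational(6003, 2420)) = Rational(1238797996927, 499398905280)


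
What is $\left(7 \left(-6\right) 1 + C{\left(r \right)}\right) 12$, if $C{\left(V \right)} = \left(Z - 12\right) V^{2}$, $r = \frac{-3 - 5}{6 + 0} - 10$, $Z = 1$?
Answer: $- \frac{52376}{3} \approx -17459.0$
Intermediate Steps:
$r = - \frac{34}{3}$ ($r = - \frac{8}{6} - 10 = \left(-8\right) \frac{1}{6} - 10 = - \frac{4}{3} - 10 = - \frac{34}{3} \approx -11.333$)
$C{\left(V \right)} = - 11 V^{2}$ ($C{\left(V \right)} = \left(1 - 12\right) V^{2} = - 11 V^{2}$)
$\left(7 \left(-6\right) 1 + C{\left(r \right)}\right) 12 = \left(7 \left(-6\right) 1 - 11 \left(- \frac{34}{3}\right)^{2}\right) 12 = \left(\left(-42\right) 1 - \frac{12716}{9}\right) 12 = \left(-42 - \frac{12716}{9}\right) 12 = \left(- \frac{13094}{9}\right) 12 = - \frac{52376}{3}$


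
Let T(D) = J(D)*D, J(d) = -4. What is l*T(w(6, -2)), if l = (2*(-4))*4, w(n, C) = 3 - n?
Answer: -384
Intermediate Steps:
l = -32 (l = -8*4 = -32)
T(D) = -4*D
l*T(w(6, -2)) = -(-128)*(3 - 1*6) = -(-128)*(3 - 6) = -(-128)*(-3) = -32*12 = -384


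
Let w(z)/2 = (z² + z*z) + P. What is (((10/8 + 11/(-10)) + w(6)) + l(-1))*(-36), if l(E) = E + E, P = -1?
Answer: -25227/5 ≈ -5045.4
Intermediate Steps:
l(E) = 2*E
w(z) = -2 + 4*z² (w(z) = 2*((z² + z*z) - 1) = 2*((z² + z²) - 1) = 2*(2*z² - 1) = 2*(-1 + 2*z²) = -2 + 4*z²)
(((10/8 + 11/(-10)) + w(6)) + l(-1))*(-36) = (((10/8 + 11/(-10)) + (-2 + 4*6²)) + 2*(-1))*(-36) = (((10*(⅛) + 11*(-⅒)) + (-2 + 4*36)) - 2)*(-36) = (((5/4 - 11/10) + (-2 + 144)) - 2)*(-36) = ((3/20 + 142) - 2)*(-36) = (2843/20 - 2)*(-36) = (2803/20)*(-36) = -25227/5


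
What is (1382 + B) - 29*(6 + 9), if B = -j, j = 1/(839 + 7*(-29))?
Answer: 602291/636 ≈ 947.00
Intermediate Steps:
j = 1/636 (j = 1/(839 - 203) = 1/636 ≈ 0.0015723)
B = -1/636 (B = -1*1/636 = -1/636 ≈ -0.0015723)
(1382 + B) - 29*(6 + 9) = (1382 - 1/636) - 29*(6 + 9) = 878951/636 - 29*15 = 878951/636 - 435 = 602291/636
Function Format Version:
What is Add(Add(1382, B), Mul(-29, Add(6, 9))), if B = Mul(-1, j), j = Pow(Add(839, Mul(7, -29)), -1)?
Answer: Rational(602291, 636) ≈ 947.00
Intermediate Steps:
j = Rational(1, 636) (j = Pow(Add(839, -203), -1) = Pow(636, -1) = Rational(1, 636) ≈ 0.0015723)
B = Rational(-1, 636) (B = Mul(-1, Rational(1, 636)) = Rational(-1, 636) ≈ -0.0015723)
Add(Add(1382, B), Mul(-29, Add(6, 9))) = Add(Add(1382, Rational(-1, 636)), Mul(-29, Add(6, 9))) = Add(Rational(878951, 636), Mul(-29, 15)) = Add(Rational(878951, 636), -435) = Rational(602291, 636)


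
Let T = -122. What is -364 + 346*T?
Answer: -42576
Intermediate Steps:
-364 + 346*T = -364 + 346*(-122) = -364 - 42212 = -42576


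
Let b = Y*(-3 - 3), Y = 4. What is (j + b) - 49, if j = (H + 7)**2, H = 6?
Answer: 96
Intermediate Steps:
j = 169 (j = (6 + 7)**2 = 13**2 = 169)
b = -24 (b = 4*(-3 - 3) = 4*(-6) = -24)
(j + b) - 49 = (169 - 24) - 49 = 145 - 49 = 96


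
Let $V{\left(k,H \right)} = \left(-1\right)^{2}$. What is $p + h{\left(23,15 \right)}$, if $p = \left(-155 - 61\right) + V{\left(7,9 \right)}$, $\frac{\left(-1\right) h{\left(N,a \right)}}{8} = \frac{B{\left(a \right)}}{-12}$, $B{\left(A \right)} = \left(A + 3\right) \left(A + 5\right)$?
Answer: $25$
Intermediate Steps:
$B{\left(A \right)} = \left(3 + A\right) \left(5 + A\right)$
$h{\left(N,a \right)} = 10 + \frac{2 a^{2}}{3} + \frac{16 a}{3}$ ($h{\left(N,a \right)} = - 8 \frac{15 + a^{2} + 8 a}{-12} = - 8 \left(15 + a^{2} + 8 a\right) \left(- \frac{1}{12}\right) = - 8 \left(- \frac{5}{4} - \frac{2 a}{3} - \frac{a^{2}}{12}\right) = 10 + \frac{2 a^{2}}{3} + \frac{16 a}{3}$)
$V{\left(k,H \right)} = 1$
$p = -215$ ($p = \left(-155 - 61\right) + 1 = -216 + 1 = -215$)
$p + h{\left(23,15 \right)} = -215 + \left(10 + \frac{2 \cdot 15^{2}}{3} + \frac{16}{3} \cdot 15\right) = -215 + \left(10 + \frac{2}{3} \cdot 225 + 80\right) = -215 + \left(10 + 150 + 80\right) = -215 + 240 = 25$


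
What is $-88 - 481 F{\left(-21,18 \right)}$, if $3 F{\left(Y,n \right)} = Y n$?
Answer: $60518$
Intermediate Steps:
$F{\left(Y,n \right)} = \frac{Y n}{3}$
$-88 - 481 F{\left(-21,18 \right)} = -88 - 481 \cdot \frac{1}{3} \left(-21\right) 18 = -88 - -60606 = -88 + 60606 = 60518$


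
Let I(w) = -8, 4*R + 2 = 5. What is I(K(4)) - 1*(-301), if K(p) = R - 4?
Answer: 293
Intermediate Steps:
R = ¾ (R = -½ + (¼)*5 = -½ + 5/4 = ¾ ≈ 0.75000)
K(p) = -13/4 (K(p) = ¾ - 4 = -13/4)
I(K(4)) - 1*(-301) = -8 - 1*(-301) = -8 + 301 = 293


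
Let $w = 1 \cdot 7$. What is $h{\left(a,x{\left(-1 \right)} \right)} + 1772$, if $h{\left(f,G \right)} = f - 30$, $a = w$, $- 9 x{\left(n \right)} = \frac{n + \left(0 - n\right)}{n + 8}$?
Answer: $1749$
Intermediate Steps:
$x{\left(n \right)} = 0$ ($x{\left(n \right)} = - \frac{\left(n + \left(0 - n\right)\right) \frac{1}{n + 8}}{9} = - \frac{\left(n - n\right) \frac{1}{8 + n}}{9} = - \frac{0 \frac{1}{8 + n}}{9} = \left(- \frac{1}{9}\right) 0 = 0$)
$w = 7$
$a = 7$
$h{\left(f,G \right)} = -30 + f$
$h{\left(a,x{\left(-1 \right)} \right)} + 1772 = \left(-30 + 7\right) + 1772 = -23 + 1772 = 1749$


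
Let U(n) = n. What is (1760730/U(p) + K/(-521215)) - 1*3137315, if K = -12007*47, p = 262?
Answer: -213754315171401/68279165 ≈ -3.1306e+6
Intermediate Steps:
K = -564329
(1760730/U(p) + K/(-521215)) - 1*3137315 = (1760730/262 - 564329/(-521215)) - 1*3137315 = (1760730*(1/262) - 564329*(-1/521215)) - 3137315 = (880365/131 + 564329/521215) - 3137315 = 458933370574/68279165 - 3137315 = -213754315171401/68279165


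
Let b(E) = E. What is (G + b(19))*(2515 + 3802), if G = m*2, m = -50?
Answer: -511677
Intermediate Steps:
G = -100 (G = -50*2 = -100)
(G + b(19))*(2515 + 3802) = (-100 + 19)*(2515 + 3802) = -81*6317 = -511677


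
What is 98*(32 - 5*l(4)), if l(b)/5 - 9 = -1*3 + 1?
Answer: -14014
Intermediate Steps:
l(b) = 35 (l(b) = 45 + 5*(-1*3 + 1) = 45 + 5*(-3 + 1) = 45 + 5*(-2) = 45 - 10 = 35)
98*(32 - 5*l(4)) = 98*(32 - 5*35) = 98*(32 - 175) = 98*(-143) = -14014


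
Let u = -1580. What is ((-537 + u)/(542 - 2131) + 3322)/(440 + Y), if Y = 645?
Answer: 1056155/344813 ≈ 3.0630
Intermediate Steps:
((-537 + u)/(542 - 2131) + 3322)/(440 + Y) = ((-537 - 1580)/(542 - 2131) + 3322)/(440 + 645) = (-2117/(-1589) + 3322)/1085 = (-2117*(-1/1589) + 3322)*(1/1085) = (2117/1589 + 3322)*(1/1085) = (5280775/1589)*(1/1085) = 1056155/344813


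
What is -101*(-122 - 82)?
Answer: 20604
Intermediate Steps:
-101*(-122 - 82) = -101*(-204) = 20604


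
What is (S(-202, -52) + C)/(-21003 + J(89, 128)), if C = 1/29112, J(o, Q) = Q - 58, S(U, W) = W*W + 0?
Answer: -650569/5036376 ≈ -0.12917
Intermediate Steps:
S(U, W) = W² (S(U, W) = W² + 0 = W²)
J(o, Q) = -58 + Q
C = 1/29112 ≈ 3.4350e-5
(S(-202, -52) + C)/(-21003 + J(89, 128)) = ((-52)² + 1/29112)/(-21003 + (-58 + 128)) = (2704 + 1/29112)/(-21003 + 70) = (78718849/29112)/(-20933) = (78718849/29112)*(-1/20933) = -650569/5036376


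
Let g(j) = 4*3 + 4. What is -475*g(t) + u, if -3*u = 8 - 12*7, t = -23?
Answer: -22724/3 ≈ -7574.7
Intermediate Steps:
g(j) = 16 (g(j) = 12 + 4 = 16)
u = 76/3 (u = -(8 - 12*7)/3 = -(8 - 84)/3 = -⅓*(-76) = 76/3 ≈ 25.333)
-475*g(t) + u = -475*16 + 76/3 = -7600 + 76/3 = -22724/3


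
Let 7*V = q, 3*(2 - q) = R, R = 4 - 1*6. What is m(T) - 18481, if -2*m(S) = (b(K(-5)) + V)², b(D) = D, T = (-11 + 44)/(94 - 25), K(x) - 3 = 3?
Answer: -8159099/441 ≈ -18501.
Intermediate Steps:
R = -2 (R = 4 - 6 = -2)
K(x) = 6 (K(x) = 3 + 3 = 6)
q = 8/3 (q = 2 - ⅓*(-2) = 2 + ⅔ = 8/3 ≈ 2.6667)
T = 11/23 (T = 33/69 = 33*(1/69) = 11/23 ≈ 0.47826)
V = 8/21 (V = (⅐)*(8/3) = 8/21 ≈ 0.38095)
m(S) = -8978/441 (m(S) = -(6 + 8/21)²/2 = -(134/21)²/2 = -½*17956/441 = -8978/441)
m(T) - 18481 = -8978/441 - 18481 = -8159099/441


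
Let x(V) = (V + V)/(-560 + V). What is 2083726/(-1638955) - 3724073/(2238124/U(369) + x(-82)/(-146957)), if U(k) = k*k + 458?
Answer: -1123895705599281798731819/4943999218665912710 ≈ -2.2733e+5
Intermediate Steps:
U(k) = 458 + k² (U(k) = k² + 458 = 458 + k²)
x(V) = 2*V/(-560 + V) (x(V) = (2*V)/(-560 + V) = 2*V/(-560 + V))
2083726/(-1638955) - 3724073/(2238124/U(369) + x(-82)/(-146957)) = 2083726/(-1638955) - 3724073/(2238124/(458 + 369²) + (2*(-82)/(-560 - 82))/(-146957)) = 2083726*(-1/1638955) - 3724073/(2238124/(458 + 136161) + (2*(-82)/(-642))*(-1/146957)) = -2083726/1638955 - 3724073/(2238124/136619 + (2*(-82)*(-1/642))*(-1/146957)) = -2083726/1638955 - 3724073/(2238124*(1/136619) + (82/321)*(-1/146957)) = -2083726/1638955 - 3724073/(319732/19517 - 82/47173197) = -2083726/1638955 - 3724073/15082779022810/920679285849 = -2083726/1638955 - 3724073*920679285849/15082779022810 = -2083726/1638955 - 3428676870089542977/15082779022810 = -1123895705599281798731819/4943999218665912710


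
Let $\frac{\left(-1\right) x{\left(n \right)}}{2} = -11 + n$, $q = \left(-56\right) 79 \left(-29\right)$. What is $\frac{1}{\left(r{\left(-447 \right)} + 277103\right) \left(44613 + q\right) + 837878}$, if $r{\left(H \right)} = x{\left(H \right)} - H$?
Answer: $\frac{1}{48150115472} \approx 2.0768 \cdot 10^{-11}$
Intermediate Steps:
$q = 128296$ ($q = \left(-4424\right) \left(-29\right) = 128296$)
$x{\left(n \right)} = 22 - 2 n$ ($x{\left(n \right)} = - 2 \left(-11 + n\right) = 22 - 2 n$)
$r{\left(H \right)} = 22 - 3 H$ ($r{\left(H \right)} = \left(22 - 2 H\right) - H = 22 - 3 H$)
$\frac{1}{\left(r{\left(-447 \right)} + 277103\right) \left(44613 + q\right) + 837878} = \frac{1}{\left(\left(22 - -1341\right) + 277103\right) \left(44613 + 128296\right) + 837878} = \frac{1}{\left(\left(22 + 1341\right) + 277103\right) 172909 + 837878} = \frac{1}{\left(1363 + 277103\right) 172909 + 837878} = \frac{1}{278466 \cdot 172909 + 837878} = \frac{1}{48149277594 + 837878} = \frac{1}{48150115472}$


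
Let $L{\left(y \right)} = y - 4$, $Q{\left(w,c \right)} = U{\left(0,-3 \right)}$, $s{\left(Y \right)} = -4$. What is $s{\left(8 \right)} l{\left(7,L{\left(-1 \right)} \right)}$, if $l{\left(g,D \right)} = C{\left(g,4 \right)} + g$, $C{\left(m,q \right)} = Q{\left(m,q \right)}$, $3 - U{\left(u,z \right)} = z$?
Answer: $-52$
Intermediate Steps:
$U{\left(u,z \right)} = 3 - z$
$Q{\left(w,c \right)} = 6$ ($Q{\left(w,c \right)} = 3 - -3 = 3 + 3 = 6$)
$L{\left(y \right)} = -4 + y$ ($L{\left(y \right)} = y - 4 = -4 + y$)
$C{\left(m,q \right)} = 6$
$l{\left(g,D \right)} = 6 + g$
$s{\left(8 \right)} l{\left(7,L{\left(-1 \right)} \right)} = - 4 \left(6 + 7\right) = \left(-4\right) 13 = -52$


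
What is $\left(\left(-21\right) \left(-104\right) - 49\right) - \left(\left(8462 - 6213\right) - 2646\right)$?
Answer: $2532$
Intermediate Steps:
$\left(\left(-21\right) \left(-104\right) - 49\right) - \left(\left(8462 - 6213\right) - 2646\right) = \left(2184 - 49\right) - \left(2249 - 2646\right) = 2135 - -397 = 2135 + 397 = 2532$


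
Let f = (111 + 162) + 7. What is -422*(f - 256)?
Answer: -10128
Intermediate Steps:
f = 280 (f = 273 + 7 = 280)
-422*(f - 256) = -422*(280 - 256) = -422*24 = -10128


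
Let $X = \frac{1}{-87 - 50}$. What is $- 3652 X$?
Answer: $\frac{3652}{137} \approx 26.657$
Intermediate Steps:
$X = - \frac{1}{137}$ ($X = \frac{1}{-137} = - \frac{1}{137} \approx -0.0072993$)
$- 3652 X = \left(-3652\right) \left(- \frac{1}{137}\right) = \frac{3652}{137}$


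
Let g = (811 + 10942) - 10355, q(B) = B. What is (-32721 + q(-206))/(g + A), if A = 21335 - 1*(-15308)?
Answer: -32927/38041 ≈ -0.86557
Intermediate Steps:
A = 36643 (A = 21335 + 15308 = 36643)
g = 1398 (g = 11753 - 10355 = 1398)
(-32721 + q(-206))/(g + A) = (-32721 - 206)/(1398 + 36643) = -32927/38041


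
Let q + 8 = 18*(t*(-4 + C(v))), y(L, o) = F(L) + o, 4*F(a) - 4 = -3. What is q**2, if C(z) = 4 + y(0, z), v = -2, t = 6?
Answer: 38809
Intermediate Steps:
F(a) = 1/4 (F(a) = 1 + (1/4)*(-3) = 1 - 3/4 = 1/4)
y(L, o) = 1/4 + o
C(z) = 17/4 + z (C(z) = 4 + (1/4 + z) = 17/4 + z)
q = -197 (q = -8 + 18*(6*(-4 + (17/4 - 2))) = -8 + 18*(6*(-4 + 9/4)) = -8 + 18*(6*(-7/4)) = -8 + 18*(-21/2) = -8 - 189 = -197)
q**2 = (-197)**2 = 38809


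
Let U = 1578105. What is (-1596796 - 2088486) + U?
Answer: -2107177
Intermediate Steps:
(-1596796 - 2088486) + U = (-1596796 - 2088486) + 1578105 = -3685282 + 1578105 = -2107177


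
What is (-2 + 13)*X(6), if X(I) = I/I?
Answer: 11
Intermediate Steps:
X(I) = 1
(-2 + 13)*X(6) = (-2 + 13)*1 = 11*1 = 11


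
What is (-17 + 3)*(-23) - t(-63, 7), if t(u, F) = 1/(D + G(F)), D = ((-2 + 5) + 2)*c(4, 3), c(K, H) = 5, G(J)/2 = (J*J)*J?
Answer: 228941/711 ≈ 322.00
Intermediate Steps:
G(J) = 2*J**3 (G(J) = 2*((J*J)*J) = 2*(J**2*J) = 2*J**3)
D = 25 (D = ((-2 + 5) + 2)*5 = (3 + 2)*5 = 5*5 = 25)
t(u, F) = 1/(25 + 2*F**3)
(-17 + 3)*(-23) - t(-63, 7) = (-17 + 3)*(-23) - 1/(25 + 2*7**3) = -14*(-23) - 1/(25 + 2*343) = 322 - 1/(25 + 686) = 322 - 1/711 = 228941/711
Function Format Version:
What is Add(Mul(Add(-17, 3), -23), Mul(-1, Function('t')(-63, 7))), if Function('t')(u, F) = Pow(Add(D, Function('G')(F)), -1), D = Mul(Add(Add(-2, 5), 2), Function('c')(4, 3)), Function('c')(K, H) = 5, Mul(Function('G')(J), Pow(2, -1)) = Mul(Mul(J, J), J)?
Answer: Rational(228941, 711) ≈ 322.00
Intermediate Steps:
Function('G')(J) = Mul(2, Pow(J, 3)) (Function('G')(J) = Mul(2, Mul(Mul(J, J), J)) = Mul(2, Mul(Pow(J, 2), J)) = Mul(2, Pow(J, 3)))
D = 25 (D = Mul(Add(Add(-2, 5), 2), 5) = Mul(Add(3, 2), 5) = Mul(5, 5) = 25)
Function('t')(u, F) = Pow(Add(25, Mul(2, Pow(F, 3))), -1)
Add(Mul(Add(-17, 3), -23), Mul(-1, Function('t')(-63, 7))) = Add(Mul(Add(-17, 3), -23), Mul(-1, Pow(Add(25, Mul(2, Pow(7, 3))), -1))) = Add(Mul(-14, -23), Mul(-1, Pow(Add(25, Mul(2, 343)), -1))) = Add(322, Mul(-1, Pow(Add(25, 686), -1))) = Add(322, Mul(-1, Pow(711, -1))) = Add(322, Mul(-1, Rational(1, 711))) = Add(322, Rational(-1, 711)) = Rational(228941, 711)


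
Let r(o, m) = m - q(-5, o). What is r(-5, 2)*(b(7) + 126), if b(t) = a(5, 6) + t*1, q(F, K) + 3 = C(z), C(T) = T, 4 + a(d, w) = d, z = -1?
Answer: 804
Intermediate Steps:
a(d, w) = -4 + d
q(F, K) = -4 (q(F, K) = -3 - 1 = -4)
b(t) = 1 + t (b(t) = (-4 + 5) + t*1 = 1 + t)
r(o, m) = 4 + m (r(o, m) = m - 1*(-4) = m + 4 = 4 + m)
r(-5, 2)*(b(7) + 126) = (4 + 2)*((1 + 7) + 126) = 6*(8 + 126) = 6*134 = 804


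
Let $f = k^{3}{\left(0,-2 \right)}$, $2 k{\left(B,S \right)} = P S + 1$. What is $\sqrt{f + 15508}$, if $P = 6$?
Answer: $\frac{3 \sqrt{27274}}{4} \approx 123.86$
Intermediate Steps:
$k{\left(B,S \right)} = \frac{1}{2} + 3 S$ ($k{\left(B,S \right)} = \frac{6 S + 1}{2} = \frac{1 + 6 S}{2} = \frac{1}{2} + 3 S$)
$f = - \frac{1331}{8}$ ($f = \left(\frac{1}{2} + 3 \left(-2\right)\right)^{3} = \left(\frac{1}{2} - 6\right)^{3} = \left(- \frac{11}{2}\right)^{3} = - \frac{1331}{8} \approx -166.38$)
$\sqrt{f + 15508} = \sqrt{- \frac{1331}{8} + 15508} = \sqrt{\frac{122733}{8}} = \frac{3 \sqrt{27274}}{4}$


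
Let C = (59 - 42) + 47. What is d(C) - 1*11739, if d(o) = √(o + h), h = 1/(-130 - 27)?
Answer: -11739 + √1577379/157 ≈ -11731.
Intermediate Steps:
C = 64 (C = 17 + 47 = 64)
h = -1/157 (h = 1/(-157) = -1/157 ≈ -0.0063694)
d(o) = √(-1/157 + o) (d(o) = √(o - 1/157) = √(-1/157 + o))
d(C) - 1*11739 = √(-157 + 24649*64)/157 - 1*11739 = √(-157 + 1577536)/157 - 11739 = √1577379/157 - 11739 = -11739 + √1577379/157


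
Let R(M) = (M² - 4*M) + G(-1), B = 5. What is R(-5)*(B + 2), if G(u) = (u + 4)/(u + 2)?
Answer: 336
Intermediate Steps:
G(u) = (4 + u)/(2 + u)
R(M) = 3 + M² - 4*M (R(M) = (M² - 4*M) + (4 - 1)/(2 - 1) = (M² - 4*M) + 3/1 = (M² - 4*M) + 1*3 = (M² - 4*M) + 3 = 3 + M² - 4*M)
R(-5)*(B + 2) = (3 + (-5)² - 4*(-5))*(5 + 2) = (3 + 25 + 20)*7 = 48*7 = 336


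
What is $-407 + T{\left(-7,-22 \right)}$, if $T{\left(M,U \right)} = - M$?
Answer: $-400$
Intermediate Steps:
$-407 + T{\left(-7,-22 \right)} = -407 - -7 = -407 + 7 = -400$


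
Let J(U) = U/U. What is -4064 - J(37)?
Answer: -4065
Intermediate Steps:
J(U) = 1
-4064 - J(37) = -4064 - 1*1 = -4064 - 1 = -4065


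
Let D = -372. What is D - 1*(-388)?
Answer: 16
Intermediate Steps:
D - 1*(-388) = -372 - 1*(-388) = -372 + 388 = 16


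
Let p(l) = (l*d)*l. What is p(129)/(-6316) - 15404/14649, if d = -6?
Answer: 682676195/46261542 ≈ 14.757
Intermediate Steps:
p(l) = -6*l² (p(l) = (l*(-6))*l = (-6*l)*l = -6*l²)
p(129)/(-6316) - 15404/14649 = -6*129²/(-6316) - 15404/14649 = -6*16641*(-1/6316) - 15404*1/14649 = -99846*(-1/6316) - 15404/14649 = 49923/3158 - 15404/14649 = 682676195/46261542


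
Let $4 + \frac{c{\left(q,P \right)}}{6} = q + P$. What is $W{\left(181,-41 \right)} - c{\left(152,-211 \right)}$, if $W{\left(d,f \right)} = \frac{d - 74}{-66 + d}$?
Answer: $\frac{43577}{115} \approx 378.93$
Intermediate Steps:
$W{\left(d,f \right)} = \frac{-74 + d}{-66 + d}$
$c{\left(q,P \right)} = -24 + 6 P + 6 q$ ($c{\left(q,P \right)} = -24 + 6 \left(q + P\right) = -24 + 6 \left(P + q\right) = -24 + \left(6 P + 6 q\right) = -24 + 6 P + 6 q$)
$W{\left(181,-41 \right)} - c{\left(152,-211 \right)} = \frac{-74 + 181}{-66 + 181} - \left(-24 + 6 \left(-211\right) + 6 \cdot 152\right) = \frac{1}{115} \cdot 107 - \left(-24 - 1266 + 912\right) = \frac{1}{115} \cdot 107 - -378 = \frac{107}{115} + 378 = \frac{43577}{115}$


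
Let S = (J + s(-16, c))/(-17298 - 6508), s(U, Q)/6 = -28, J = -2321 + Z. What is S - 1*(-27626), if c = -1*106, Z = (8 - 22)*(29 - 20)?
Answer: 657667171/23806 ≈ 27626.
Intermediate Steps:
Z = -126 (Z = -14*9 = -126)
c = -106
J = -2447 (J = -2321 - 126 = -2447)
s(U, Q) = -168 (s(U, Q) = 6*(-28) = -168)
S = 2615/23806 (S = (-2447 - 168)/(-17298 - 6508) = -2615/(-23806) = -2615*(-1/23806) = 2615/23806 ≈ 0.10985)
S - 1*(-27626) = 2615/23806 - 1*(-27626) = 2615/23806 + 27626 = 657667171/23806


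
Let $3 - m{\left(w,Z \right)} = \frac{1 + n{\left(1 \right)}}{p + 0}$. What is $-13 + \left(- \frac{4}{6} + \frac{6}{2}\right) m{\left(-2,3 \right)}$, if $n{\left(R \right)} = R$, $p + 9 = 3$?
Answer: $- \frac{47}{9} \approx -5.2222$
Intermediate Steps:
$p = -6$ ($p = -9 + 3 = -6$)
$m{\left(w,Z \right)} = \frac{10}{3}$ ($m{\left(w,Z \right)} = 3 - \frac{1 + 1}{-6 + 0} = 3 - \frac{2}{-6} = 3 - 2 \left(- \frac{1}{6}\right) = 3 - - \frac{1}{3} = 3 + \frac{1}{3} = \frac{10}{3}$)
$-13 + \left(- \frac{4}{6} + \frac{6}{2}\right) m{\left(-2,3 \right)} = -13 + \left(- \frac{4}{6} + \frac{6}{2}\right) \frac{10}{3} = -13 + \left(\left(-4\right) \frac{1}{6} + 6 \cdot \frac{1}{2}\right) \frac{10}{3} = -13 + \left(- \frac{2}{3} + 3\right) \frac{10}{3} = -13 + \frac{7}{3} \cdot \frac{10}{3} = -13 + \frac{70}{9} = - \frac{47}{9}$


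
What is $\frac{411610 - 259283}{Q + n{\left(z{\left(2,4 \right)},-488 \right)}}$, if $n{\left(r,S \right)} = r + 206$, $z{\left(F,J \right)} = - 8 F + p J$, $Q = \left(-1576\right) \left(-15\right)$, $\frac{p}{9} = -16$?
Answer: $\frac{21761}{3322} \approx 6.5506$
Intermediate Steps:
$p = -144$ ($p = 9 \left(-16\right) = -144$)
$Q = 23640$
$z{\left(F,J \right)} = - 144 J - 8 F$ ($z{\left(F,J \right)} = - 8 F - 144 J = - 144 J - 8 F$)
$n{\left(r,S \right)} = 206 + r$
$\frac{411610 - 259283}{Q + n{\left(z{\left(2,4 \right)},-488 \right)}} = \frac{411610 - 259283}{23640 + \left(206 - 592\right)} = \frac{152327}{23640 + \left(206 - 592\right)} = \frac{152327}{23640 - 386} = \frac{152327}{23254} = 152327 \cdot \frac{1}{23254} = \frac{21761}{3322}$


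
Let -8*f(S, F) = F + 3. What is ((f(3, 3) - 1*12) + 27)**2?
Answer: 3249/16 ≈ 203.06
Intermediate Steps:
f(S, F) = -3/8 - F/8 (f(S, F) = -(F + 3)/8 = -(3 + F)/8 = -3/8 - F/8)
((f(3, 3) - 1*12) + 27)**2 = (((-3/8 - 1/8*3) - 1*12) + 27)**2 = (((-3/8 - 3/8) - 12) + 27)**2 = ((-3/4 - 12) + 27)**2 = (-51/4 + 27)**2 = (57/4)**2 = 3249/16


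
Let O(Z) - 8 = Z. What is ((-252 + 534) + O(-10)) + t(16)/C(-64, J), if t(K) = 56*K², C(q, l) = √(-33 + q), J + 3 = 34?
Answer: 280 - 14336*I*√97/97 ≈ 280.0 - 1455.6*I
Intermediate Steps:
J = 31 (J = -3 + 34 = 31)
O(Z) = 8 + Z
((-252 + 534) + O(-10)) + t(16)/C(-64, J) = ((-252 + 534) + (8 - 10)) + (56*16²)/(√(-33 - 64)) = (282 - 2) + (56*256)/(√(-97)) = 280 + 14336/((I*√97)) = 280 + 14336*(-I*√97/97) = 280 - 14336*I*√97/97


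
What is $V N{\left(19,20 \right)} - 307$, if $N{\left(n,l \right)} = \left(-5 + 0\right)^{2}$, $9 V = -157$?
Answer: $- \frac{6688}{9} \approx -743.11$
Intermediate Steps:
$V = - \frac{157}{9}$ ($V = \frac{1}{9} \left(-157\right) = - \frac{157}{9} \approx -17.444$)
$N{\left(n,l \right)} = 25$ ($N{\left(n,l \right)} = \left(-5\right)^{2} = 25$)
$V N{\left(19,20 \right)} - 307 = \left(- \frac{157}{9}\right) 25 - 307 = - \frac{3925}{9} - 307 = - \frac{6688}{9}$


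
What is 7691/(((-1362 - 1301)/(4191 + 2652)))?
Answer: -52629513/2663 ≈ -19763.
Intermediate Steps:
7691/(((-1362 - 1301)/(4191 + 2652))) = 7691/((-2663/6843)) = 7691/((-2663*1/6843)) = 7691/(-2663/6843) = 7691*(-6843/2663) = -52629513/2663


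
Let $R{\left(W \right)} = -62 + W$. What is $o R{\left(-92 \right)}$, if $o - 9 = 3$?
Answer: $-1848$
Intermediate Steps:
$o = 12$ ($o = 9 + 3 = 12$)
$o R{\left(-92 \right)} = 12 \left(-62 - 92\right) = 12 \left(-154\right) = -1848$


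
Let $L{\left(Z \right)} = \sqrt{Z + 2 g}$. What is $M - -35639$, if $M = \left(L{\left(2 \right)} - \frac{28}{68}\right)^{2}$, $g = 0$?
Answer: $\frac{10300298}{289} - \frac{14 \sqrt{2}}{17} \approx 35640.0$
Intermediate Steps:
$L{\left(Z \right)} = \sqrt{Z}$ ($L{\left(Z \right)} = \sqrt{Z + 2 \cdot 0} = \sqrt{Z + 0} = \sqrt{Z}$)
$M = \left(- \frac{7}{17} + \sqrt{2}\right)^{2}$ ($M = \left(\sqrt{2} - \frac{28}{68}\right)^{2} = \left(\sqrt{2} - \frac{7}{17}\right)^{2} = \left(- \frac{7}{17} + \sqrt{2}\right)^{2} \approx 1.0049$)
$M - -35639 = \left(\frac{627}{289} - \frac{14 \sqrt{2}}{17}\right) - -35639 = \left(\frac{627}{289} - \frac{14 \sqrt{2}}{17}\right) + 35639 = \frac{10300298}{289} - \frac{14 \sqrt{2}}{17}$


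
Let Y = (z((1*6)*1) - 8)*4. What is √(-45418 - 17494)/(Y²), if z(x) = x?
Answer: I*√983/8 ≈ 3.9191*I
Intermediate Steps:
Y = -8 (Y = ((1*6)*1 - 8)*4 = (6*1 - 8)*4 = (6 - 8)*4 = -2*4 = -8)
√(-45418 - 17494)/(Y²) = √(-45418 - 17494)/((-8)²) = √(-62912)/64 = (8*I*√983)*(1/64) = I*√983/8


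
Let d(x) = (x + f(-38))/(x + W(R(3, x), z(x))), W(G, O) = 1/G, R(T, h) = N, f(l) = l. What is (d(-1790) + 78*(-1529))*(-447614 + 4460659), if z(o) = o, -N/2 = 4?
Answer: -6854025943355510/14321 ≈ -4.7860e+11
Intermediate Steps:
N = -8 (N = -2*4 = -8)
R(T, h) = -8
d(x) = (-38 + x)/(-⅛ + x) (d(x) = (x - 38)/(x + 1/(-8)) = (-38 + x)/(x - ⅛) = (-38 + x)/(-⅛ + x))
(d(-1790) + 78*(-1529))*(-447614 + 4460659) = (8*(-38 - 1790)/(-1 + 8*(-1790)) + 78*(-1529))*(-447614 + 4460659) = (8*(-1828)/(-1 - 14320) - 119262)*4013045 = (8*(-1828)/(-14321) - 119262)*4013045 = (8*(-1/14321)*(-1828) - 119262)*4013045 = (14624/14321 - 119262)*4013045 = -1707936478/14321*4013045 = -6854025943355510/14321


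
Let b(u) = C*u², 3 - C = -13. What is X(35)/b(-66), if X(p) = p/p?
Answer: 1/69696 ≈ 1.4348e-5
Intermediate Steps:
X(p) = 1
C = 16 (C = 3 - 1*(-13) = 3 + 13 = 16)
b(u) = 16*u²
X(35)/b(-66) = 1/(16*(-66)²) = 1/(16*4356) = 1/69696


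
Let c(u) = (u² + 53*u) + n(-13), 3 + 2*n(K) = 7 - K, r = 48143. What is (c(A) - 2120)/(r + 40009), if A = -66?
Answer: -2507/176304 ≈ -0.014220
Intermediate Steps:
n(K) = 2 - K/2 (n(K) = -3/2 + (7 - K)/2 = -3/2 + (7/2 - K/2) = 2 - K/2)
c(u) = 17/2 + u² + 53*u (c(u) = (u² + 53*u) + (2 - ½*(-13)) = (u² + 53*u) + (2 + 13/2) = (u² + 53*u) + 17/2 = 17/2 + u² + 53*u)
(c(A) - 2120)/(r + 40009) = ((17/2 + (-66)² + 53*(-66)) - 2120)/(48143 + 40009) = ((17/2 + 4356 - 3498) - 2120)/88152 = (1733/2 - 2120)*(1/88152) = -2507/2*1/88152 = -2507/176304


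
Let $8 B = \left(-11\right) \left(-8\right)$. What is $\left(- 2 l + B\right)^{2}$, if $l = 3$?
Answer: $25$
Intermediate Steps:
$B = 11$ ($B = \frac{\left(-11\right) \left(-8\right)}{8} = \frac{1}{8} \cdot 88 = 11$)
$\left(- 2 l + B\right)^{2} = \left(\left(-2\right) 3 + 11\right)^{2} = \left(-6 + 11\right)^{2} = 5^{2} = 25$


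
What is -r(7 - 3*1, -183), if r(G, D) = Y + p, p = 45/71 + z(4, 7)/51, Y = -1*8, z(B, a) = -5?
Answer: 27028/3621 ≈ 7.4642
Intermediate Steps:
Y = -8
p = 1940/3621 (p = 45/71 - 5/51 = 1940/3621 ≈ 0.53576)
r(G, D) = -27028/3621 (r(G, D) = -8 + 1940/3621 = -27028/3621)
-r(7 - 3*1, -183) = -1*(-27028/3621) = 27028/3621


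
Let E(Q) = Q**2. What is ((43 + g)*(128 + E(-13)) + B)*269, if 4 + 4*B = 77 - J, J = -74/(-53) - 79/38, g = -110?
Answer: -43082487743/8056 ≈ -5.3479e+6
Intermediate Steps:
J = -1375/2014 (J = -74*(-1/53) - 79*1/38 = 74/53 - 79/38 = -1375/2014 ≈ -0.68272)
B = 148397/8056 (B = -1 + (77 - 1*(-1375/2014))/4 = -1 + (77 + 1375/2014)/4 = -1 + (1/4)*(156453/2014) = -1 + 156453/8056 = 148397/8056 ≈ 18.421)
((43 + g)*(128 + E(-13)) + B)*269 = ((43 - 110)*(128 + (-13)**2) + 148397/8056)*269 = (-67*(128 + 169) + 148397/8056)*269 = (-67*297 + 148397/8056)*269 = (-19899 + 148397/8056)*269 = -160157947/8056*269 = -43082487743/8056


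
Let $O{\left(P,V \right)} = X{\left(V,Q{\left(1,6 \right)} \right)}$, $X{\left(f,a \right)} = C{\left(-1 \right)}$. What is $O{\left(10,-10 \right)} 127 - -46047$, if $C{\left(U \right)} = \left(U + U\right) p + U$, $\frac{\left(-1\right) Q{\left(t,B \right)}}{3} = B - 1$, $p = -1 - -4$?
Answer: $45158$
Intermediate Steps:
$p = 3$ ($p = -1 + 4 = 3$)
$Q{\left(t,B \right)} = 3 - 3 B$ ($Q{\left(t,B \right)} = - 3 \left(B - 1\right) = - 3 \left(-1 + B\right) = 3 - 3 B$)
$C{\left(U \right)} = 7 U$ ($C{\left(U \right)} = \left(U + U\right) 3 + U = 2 U 3 + U = 6 U + U = 7 U$)
$X{\left(f,a \right)} = -7$ ($X{\left(f,a \right)} = 7 \left(-1\right) = -7$)
$O{\left(P,V \right)} = -7$
$O{\left(10,-10 \right)} 127 - -46047 = \left(-7\right) 127 - -46047 = -889 + 46047 = 45158$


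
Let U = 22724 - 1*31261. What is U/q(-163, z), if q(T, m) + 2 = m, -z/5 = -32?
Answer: -8537/158 ≈ -54.032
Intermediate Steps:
z = 160 (z = -5*(-32) = 160)
q(T, m) = -2 + m
U = -8537 (U = 22724 - 31261 = -8537)
U/q(-163, z) = -8537/(-2 + 160) = -8537/158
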